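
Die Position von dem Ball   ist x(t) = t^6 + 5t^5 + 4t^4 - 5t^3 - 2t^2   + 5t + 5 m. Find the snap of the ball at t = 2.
To solve this, we need to take 4 derivatives of our position equation x(t) = t^6 + 5·t^5 + 4·t^4 - 5·t^3 - 2·t^2 + 5·t + 5. The derivative of position gives velocity: v(t) = 6·t^5 + 25·t^4 + 16·t^3 - 15·t^2 - 4·t + 5. The derivative of velocity gives acceleration: a(t) = 30·t^4 + 100·t^3 + 48·t^2 - 30·t - 4. Taking d/dt of a(t), we find j(t) = 120·t^3 + 300·t^2 + 96·t - 30. Differentiating jerk, we get snap: s(t) = 360·t^2 + 600·t + 96. Using s(t) = 360·t^2 + 600·t + 96 and substituting t = 2, we find s = 2736.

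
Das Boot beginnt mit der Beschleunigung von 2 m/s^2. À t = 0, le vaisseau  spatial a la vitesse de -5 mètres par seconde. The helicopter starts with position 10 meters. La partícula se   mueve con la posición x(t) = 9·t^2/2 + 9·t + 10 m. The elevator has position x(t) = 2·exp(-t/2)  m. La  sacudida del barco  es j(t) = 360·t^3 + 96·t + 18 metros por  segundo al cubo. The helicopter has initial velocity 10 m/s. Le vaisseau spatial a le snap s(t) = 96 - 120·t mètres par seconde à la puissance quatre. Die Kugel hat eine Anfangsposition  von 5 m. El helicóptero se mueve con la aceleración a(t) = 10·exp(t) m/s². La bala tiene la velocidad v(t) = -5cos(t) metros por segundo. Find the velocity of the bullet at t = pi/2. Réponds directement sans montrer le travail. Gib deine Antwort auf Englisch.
The velocity at t = pi/2 is v = 0.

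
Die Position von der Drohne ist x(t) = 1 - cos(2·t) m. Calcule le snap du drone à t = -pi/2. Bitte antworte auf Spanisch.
Para resolver esto, necesitamos tomar 4 derivadas de nuestra ecuación de la posición x(t) = 1 - cos(2·t). Tomando d/dt de x(t), encontramos v(t) = 2·sin(2·t). Tomando d/dt de v(t), encontramos a(t) = 4·cos(2·t). La derivada de la aceleración da la sacudida: j(t) = -8·sin(2·t). Derivando la sacudida, obtenemos el snap: s(t) = -16·cos(2·t). De la ecuación del snap s(t) = -16·cos(2·t), sustituimos t = -pi/2 para obtener s = 16.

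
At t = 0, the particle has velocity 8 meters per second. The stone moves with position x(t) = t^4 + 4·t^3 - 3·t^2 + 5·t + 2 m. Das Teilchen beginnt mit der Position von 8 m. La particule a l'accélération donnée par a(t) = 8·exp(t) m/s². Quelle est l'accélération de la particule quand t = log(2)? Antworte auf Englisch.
We have acceleration a(t) = 8·exp(t). Substituting t = log(2): a(log(2)) = 16.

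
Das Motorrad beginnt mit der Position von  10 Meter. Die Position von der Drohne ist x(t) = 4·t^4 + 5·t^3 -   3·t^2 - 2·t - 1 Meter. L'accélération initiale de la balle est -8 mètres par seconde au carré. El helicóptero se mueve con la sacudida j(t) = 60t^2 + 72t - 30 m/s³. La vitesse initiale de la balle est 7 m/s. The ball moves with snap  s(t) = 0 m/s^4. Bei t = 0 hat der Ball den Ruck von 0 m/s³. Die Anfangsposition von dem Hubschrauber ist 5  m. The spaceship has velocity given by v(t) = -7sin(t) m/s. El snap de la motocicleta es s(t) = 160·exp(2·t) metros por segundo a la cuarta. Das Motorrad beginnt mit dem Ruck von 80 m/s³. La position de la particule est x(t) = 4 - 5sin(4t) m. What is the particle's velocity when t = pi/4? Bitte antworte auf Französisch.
Nous devons dériver notre équation de la position x(t) = 4 - 5·sin(4·t) 1 fois. La dérivée de la position donne la vitesse: v(t) = -20·cos(4·t). De l'équation de la vitesse v(t) = -20·cos(4·t), nous substituons t = pi/4 pour obtenir v = 20.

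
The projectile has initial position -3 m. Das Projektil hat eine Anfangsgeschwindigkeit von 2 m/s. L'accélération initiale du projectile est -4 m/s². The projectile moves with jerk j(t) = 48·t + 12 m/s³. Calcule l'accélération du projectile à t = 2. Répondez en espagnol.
Partiendo de la sacudida j(t) = 48·t + 12, tomamos 1 integral. La integral de la sacudida es la aceleración. Usando a(0) = -4, obtenemos a(t) = 24·t^2 + 12·t - 4. Usando a(t) = 24·t^2 + 12·t - 4 y sustituyendo t = 2, encontramos a = 116.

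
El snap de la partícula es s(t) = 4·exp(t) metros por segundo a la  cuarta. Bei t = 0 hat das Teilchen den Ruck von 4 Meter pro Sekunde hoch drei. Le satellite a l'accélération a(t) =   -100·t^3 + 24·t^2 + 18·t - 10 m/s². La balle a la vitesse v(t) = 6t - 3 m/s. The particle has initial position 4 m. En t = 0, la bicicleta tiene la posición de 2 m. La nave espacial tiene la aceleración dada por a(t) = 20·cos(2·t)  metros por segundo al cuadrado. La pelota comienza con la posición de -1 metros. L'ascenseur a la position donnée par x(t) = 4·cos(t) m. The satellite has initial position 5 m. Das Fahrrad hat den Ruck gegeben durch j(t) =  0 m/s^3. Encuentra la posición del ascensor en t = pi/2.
Usando x(t) = 4·cos(t) y sustituyendo t = pi/2, encontramos x = 0.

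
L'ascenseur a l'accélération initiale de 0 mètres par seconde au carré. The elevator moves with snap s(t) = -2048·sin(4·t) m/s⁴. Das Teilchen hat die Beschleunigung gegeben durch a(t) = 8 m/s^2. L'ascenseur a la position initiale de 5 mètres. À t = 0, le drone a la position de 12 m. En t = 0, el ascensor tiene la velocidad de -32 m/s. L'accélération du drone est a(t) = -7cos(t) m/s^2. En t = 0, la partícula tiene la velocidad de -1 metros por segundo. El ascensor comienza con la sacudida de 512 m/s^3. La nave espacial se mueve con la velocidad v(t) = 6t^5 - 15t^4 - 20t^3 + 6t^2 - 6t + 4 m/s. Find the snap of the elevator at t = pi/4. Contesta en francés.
En utilisant s(t) = -2048·sin(4·t) et en substituant t = pi/4, nous trouvons s = 0.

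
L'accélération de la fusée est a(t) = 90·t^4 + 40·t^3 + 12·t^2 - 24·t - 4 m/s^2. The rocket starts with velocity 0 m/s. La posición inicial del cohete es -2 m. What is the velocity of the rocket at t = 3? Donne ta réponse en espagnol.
Necesitamos integrar nuestra ecuación de la aceleración a(t) = 90·t^4 + 40·t^3 + 12·t^2 - 24·t - 4 1 vez. Integrando la aceleración y usando la condición inicial v(0) = 0, obtenemos v(t) = 2·t·(9·t^4 + 5·t^3 + 2·t^2 - 6·t - 2). Usando v(t) = 2·t·(9·t^4 + 5·t^3 + 2·t^2 - 6·t - 2) y sustituyendo t = 3, encontramos v = 5172.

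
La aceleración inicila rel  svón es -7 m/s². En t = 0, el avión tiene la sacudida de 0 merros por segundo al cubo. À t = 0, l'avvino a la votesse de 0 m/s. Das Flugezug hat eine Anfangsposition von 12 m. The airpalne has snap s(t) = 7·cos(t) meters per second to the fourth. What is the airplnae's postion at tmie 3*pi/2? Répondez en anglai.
Starting from snap s(t) = 7·cos(t), we take 4 integrals. Integrating snap and using the initial condition j(0) = 0, we get j(t) = 7·sin(t). Integrating jerk and using the initial condition a(0) = -7, we get a(t) = -7·cos(t). Integrating acceleration and using the initial condition v(0) = 0, we get v(t) = -7·sin(t). Integrating velocity and using the initial condition x(0) = 12, we get x(t) = 7·cos(t) + 5. Using x(t) = 7·cos(t) + 5 and substituting t = 3*pi/2, we find x = 5.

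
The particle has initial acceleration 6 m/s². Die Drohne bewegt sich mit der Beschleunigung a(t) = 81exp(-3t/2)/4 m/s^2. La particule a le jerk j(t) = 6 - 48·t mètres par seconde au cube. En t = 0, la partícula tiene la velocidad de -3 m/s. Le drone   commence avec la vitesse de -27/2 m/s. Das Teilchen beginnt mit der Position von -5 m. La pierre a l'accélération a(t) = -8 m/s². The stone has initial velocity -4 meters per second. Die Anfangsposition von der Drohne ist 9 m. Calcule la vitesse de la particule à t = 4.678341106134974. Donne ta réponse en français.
Nous devons trouver l'intégrale de notre équation du jerk j(t) = 6 - 48·t 2 fois. En prenant ∫j(t)dt et en appliquant a(0) = 6, nous trouvons a(t) = -24·t^2 + 6·t + 6. La primitive de l'accélération est la vitesse. En utilisant v(0) = -3, nous obtenons v(t) = -8·t^3 + 3·t^2 + 6·t - 3. En utilisant v(t) = -8·t^3 + 3·t^2 + 6·t - 3 et en substituant t = 4.678341106134974, nous trouvons v = -728.423481739517.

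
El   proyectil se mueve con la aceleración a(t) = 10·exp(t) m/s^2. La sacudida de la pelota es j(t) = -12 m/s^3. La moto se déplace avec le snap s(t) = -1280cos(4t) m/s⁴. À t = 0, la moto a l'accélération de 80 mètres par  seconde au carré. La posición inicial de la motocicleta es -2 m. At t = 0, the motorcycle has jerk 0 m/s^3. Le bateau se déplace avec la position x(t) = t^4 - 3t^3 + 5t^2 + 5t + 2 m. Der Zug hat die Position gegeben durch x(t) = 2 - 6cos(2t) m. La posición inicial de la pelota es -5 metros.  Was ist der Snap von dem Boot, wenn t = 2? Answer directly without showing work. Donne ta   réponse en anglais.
The answer is 24.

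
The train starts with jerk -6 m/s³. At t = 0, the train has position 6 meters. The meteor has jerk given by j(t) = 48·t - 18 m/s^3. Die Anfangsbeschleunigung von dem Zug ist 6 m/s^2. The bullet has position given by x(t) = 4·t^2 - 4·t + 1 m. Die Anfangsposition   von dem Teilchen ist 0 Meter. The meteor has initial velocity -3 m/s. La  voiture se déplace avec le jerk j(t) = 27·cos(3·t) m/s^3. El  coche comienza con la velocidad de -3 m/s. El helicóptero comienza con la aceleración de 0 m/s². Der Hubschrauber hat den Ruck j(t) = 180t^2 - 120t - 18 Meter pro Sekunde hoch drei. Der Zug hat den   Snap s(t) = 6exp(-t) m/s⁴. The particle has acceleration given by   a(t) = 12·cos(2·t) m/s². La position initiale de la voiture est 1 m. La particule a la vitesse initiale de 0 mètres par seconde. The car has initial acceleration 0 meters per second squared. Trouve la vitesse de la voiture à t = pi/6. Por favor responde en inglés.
Starting from jerk j(t) = 27·cos(3·t), we take 2 antiderivatives. Integrating jerk and using the initial condition a(0) = 0, we get a(t) = 9·sin(3·t). The integral of acceleration is velocity. Using v(0) = -3, we get v(t) = -3·cos(3·t). We have velocity v(t) = -3·cos(3·t). Substituting t = pi/6: v(pi/6) = 0.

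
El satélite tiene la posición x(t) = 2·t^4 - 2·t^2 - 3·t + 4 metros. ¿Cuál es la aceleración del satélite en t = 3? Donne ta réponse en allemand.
Um dies zu lösen, müssen wir 2 Ableitungen unserer Gleichung für die Position x(t) = 2·t^4 - 2·t^2 - 3·t + 4 nehmen. Durch Ableiten von der Position erhalten wir die Geschwindigkeit: v(t) = 8·t^3 - 4·t - 3. Mit d/dt von v(t) finden wir a(t) = 24·t^2 - 4. Aus der Gleichung für die Beschleunigung a(t) = 24·t^2 - 4, setzen wir t = 3 ein und erhalten a = 212.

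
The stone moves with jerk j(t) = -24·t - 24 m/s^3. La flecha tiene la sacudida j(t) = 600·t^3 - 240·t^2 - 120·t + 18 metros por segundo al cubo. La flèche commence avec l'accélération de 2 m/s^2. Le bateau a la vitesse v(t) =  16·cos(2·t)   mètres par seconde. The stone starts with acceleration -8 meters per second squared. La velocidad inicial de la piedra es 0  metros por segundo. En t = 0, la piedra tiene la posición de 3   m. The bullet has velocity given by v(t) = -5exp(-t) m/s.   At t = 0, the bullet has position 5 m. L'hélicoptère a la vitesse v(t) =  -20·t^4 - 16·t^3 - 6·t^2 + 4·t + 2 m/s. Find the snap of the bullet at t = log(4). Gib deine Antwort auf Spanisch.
Partiendo de la velocidad v(t) = -5·exp(-t), tomamos 3 derivadas. Tomando d/dt de v(t), encontramos a(t) = 5·exp(-t). Derivando la aceleración, obtenemos la sacudida: j(t) = -5·exp(-t). La derivada de la sacudida da el snap: s(t) = 5·exp(-t). Usando s(t) = 5·exp(-t) y sustituyendo t = log(4), encontramos s = 5/4.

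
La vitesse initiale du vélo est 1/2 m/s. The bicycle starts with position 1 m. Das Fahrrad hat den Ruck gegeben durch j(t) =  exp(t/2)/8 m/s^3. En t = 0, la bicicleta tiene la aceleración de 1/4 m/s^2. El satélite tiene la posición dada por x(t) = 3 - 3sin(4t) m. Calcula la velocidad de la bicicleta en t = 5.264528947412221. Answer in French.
Nous devons trouver la primitive de notre équation du jerk j(t) = exp(t/2)/8 2 fois. La primitive du jerk est l'accélération. En utilisant a(0) = 1/4, nous obtenons a(t) = exp(t/2)/4. En intégrant l'accélération et en utilisant la condition initiale v(0) = 1/2, nous obtenons v(t) = exp(t/2)/2. Nous avons la vitesse v(t) = exp(t/2)/2. En substituant t = 5.264528947412221: v(5.264528947412221) = 6.95261114369369.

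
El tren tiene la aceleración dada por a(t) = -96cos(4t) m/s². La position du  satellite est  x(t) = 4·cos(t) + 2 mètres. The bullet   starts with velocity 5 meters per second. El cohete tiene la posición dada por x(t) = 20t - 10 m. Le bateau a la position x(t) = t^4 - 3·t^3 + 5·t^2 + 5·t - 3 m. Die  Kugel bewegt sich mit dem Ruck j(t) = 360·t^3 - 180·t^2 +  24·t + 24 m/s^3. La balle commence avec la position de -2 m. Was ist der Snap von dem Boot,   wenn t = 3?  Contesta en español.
Para resolver esto, necesitamos tomar 4 derivadas de nuestra ecuación de la posición x(t) = t^4 - 3·t^3 + 5·t^2 + 5·t - 3. La derivada de la posición da la velocidad: v(t) = 4·t^3 - 9·t^2 + 10·t + 5. La derivada de la velocidad da la aceleración: a(t) = 12·t^2 - 18·t + 10. La derivada de la aceleración da la sacudida: j(t) = 24·t - 18. Tomando d/dt de j(t), encontramos s(t) = 24. Tenemos el snap s(t) = 24. Sustituyendo t = 3: s(3) = 24.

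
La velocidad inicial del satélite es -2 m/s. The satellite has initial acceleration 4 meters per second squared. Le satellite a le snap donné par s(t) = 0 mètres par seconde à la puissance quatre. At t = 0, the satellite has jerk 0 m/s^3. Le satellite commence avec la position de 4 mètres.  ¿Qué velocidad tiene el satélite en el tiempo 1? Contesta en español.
Partiendo del snap s(t) = 0, tomamos 3 antiderivadas. Tomando ∫s(t)dt y aplicando j(0) = 0, encontramos j(t) = 0. La antiderivada de la sacudida es la aceleración. Usando a(0) = 4, obtenemos a(t) = 4. La antiderivada de la aceleración es la velocidad. Usando v(0) = -2, obtenemos v(t) = 4·t - 2. De la ecuación de la velocidad v(t) = 4·t - 2, sustituimos t = 1 para obtener v = 2.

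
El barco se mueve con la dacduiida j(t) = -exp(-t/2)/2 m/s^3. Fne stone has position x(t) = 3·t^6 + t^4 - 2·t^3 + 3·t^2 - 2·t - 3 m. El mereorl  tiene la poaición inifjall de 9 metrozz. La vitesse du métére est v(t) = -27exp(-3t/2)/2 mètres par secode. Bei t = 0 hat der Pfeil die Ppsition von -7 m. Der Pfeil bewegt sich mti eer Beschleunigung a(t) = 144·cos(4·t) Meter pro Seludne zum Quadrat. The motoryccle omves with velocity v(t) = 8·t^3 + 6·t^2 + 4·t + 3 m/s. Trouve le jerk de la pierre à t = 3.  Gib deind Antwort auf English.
To solve this, we need to take 3 derivatives of our position equation x(t) = 3·t^6 + t^4 - 2·t^3 + 3·t^2 - 2·t - 3. The derivative of position gives velocity: v(t) = 18·t^5 + 4·t^3 - 6·t^2 + 6·t - 2. Differentiating velocity, we get acceleration: a(t) = 90·t^4 + 12·t^2 - 12·t + 6. The derivative of acceleration gives jerk: j(t) = 360·t^3 + 24·t - 12. We have jerk j(t) = 360·t^3 + 24·t - 12. Substituting t = 3: j(3) = 9780.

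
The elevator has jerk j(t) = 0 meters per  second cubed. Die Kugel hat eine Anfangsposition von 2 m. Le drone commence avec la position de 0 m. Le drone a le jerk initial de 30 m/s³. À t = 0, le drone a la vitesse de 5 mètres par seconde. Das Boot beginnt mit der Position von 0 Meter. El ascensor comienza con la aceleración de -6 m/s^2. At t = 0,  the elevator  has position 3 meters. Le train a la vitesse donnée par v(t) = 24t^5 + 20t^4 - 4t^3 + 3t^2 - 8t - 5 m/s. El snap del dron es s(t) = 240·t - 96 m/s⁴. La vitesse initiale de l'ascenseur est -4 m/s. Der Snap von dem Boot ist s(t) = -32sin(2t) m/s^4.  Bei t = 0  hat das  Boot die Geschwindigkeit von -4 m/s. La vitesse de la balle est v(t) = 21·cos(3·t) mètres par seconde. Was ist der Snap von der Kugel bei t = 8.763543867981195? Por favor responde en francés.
Pour résoudre ceci, nous devons prendre 3 dérivées de notre équation de la vitesse v(t) = 21·cos(3·t). La dérivée de la vitesse donne l'accélération: a(t) = -63·sin(3·t). La dérivée de l'accélération donne le jerk: j(t) = -189·cos(3·t). La dérivée du jerk donne le snap: s(t) = 567·sin(3·t). De l'équation du snap s(t) = 567·sin(3·t), nous substituons t = 8.763543867981195 pour obtenir s = 519.348533405931.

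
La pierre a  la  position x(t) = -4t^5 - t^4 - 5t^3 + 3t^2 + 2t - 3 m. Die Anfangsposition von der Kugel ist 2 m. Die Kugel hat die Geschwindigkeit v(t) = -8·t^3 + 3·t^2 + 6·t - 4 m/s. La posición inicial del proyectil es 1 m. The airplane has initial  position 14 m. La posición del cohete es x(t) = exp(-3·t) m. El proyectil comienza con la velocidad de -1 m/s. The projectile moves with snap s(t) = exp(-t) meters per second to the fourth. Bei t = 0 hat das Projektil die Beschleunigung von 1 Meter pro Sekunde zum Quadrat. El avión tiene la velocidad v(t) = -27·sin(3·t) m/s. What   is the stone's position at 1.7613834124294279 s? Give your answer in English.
Using x(t) = -4·t^5 - t^4 - 5·t^3 + 3·t^2 + 2·t - 3 and substituting t = 1.7613834124294279, we find x = -94.9339409331433.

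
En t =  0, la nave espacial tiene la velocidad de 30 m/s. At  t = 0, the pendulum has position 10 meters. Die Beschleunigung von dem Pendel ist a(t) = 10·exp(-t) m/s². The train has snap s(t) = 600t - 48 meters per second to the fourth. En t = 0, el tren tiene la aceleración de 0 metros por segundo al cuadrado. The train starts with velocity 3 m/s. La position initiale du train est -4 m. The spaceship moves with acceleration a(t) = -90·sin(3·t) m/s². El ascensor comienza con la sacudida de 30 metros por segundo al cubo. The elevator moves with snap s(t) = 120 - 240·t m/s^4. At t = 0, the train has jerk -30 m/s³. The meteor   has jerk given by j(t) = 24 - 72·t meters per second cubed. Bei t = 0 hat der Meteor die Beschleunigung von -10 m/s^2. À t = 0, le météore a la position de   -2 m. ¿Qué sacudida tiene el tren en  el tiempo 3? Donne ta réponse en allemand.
Ausgehend von dem Snap s(t) = 600·t - 48, nehmen wir 1 Integral. Die Stammfunktion von dem Snap, mit j(0) = -30, ergibt den Ruck: j(t) = 300·t^2 - 48·t - 30. Aus der Gleichung für den Ruck j(t) = 300·t^2 - 48·t - 30, setzen wir t = 3 ein und erhalten j = 2526.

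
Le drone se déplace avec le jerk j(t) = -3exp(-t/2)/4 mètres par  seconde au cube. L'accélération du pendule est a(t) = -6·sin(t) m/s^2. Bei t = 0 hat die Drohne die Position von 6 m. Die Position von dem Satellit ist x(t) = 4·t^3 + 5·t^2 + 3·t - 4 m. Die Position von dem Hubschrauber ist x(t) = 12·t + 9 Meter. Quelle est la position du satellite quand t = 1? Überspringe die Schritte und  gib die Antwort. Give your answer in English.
The position at t = 1 is x = 8.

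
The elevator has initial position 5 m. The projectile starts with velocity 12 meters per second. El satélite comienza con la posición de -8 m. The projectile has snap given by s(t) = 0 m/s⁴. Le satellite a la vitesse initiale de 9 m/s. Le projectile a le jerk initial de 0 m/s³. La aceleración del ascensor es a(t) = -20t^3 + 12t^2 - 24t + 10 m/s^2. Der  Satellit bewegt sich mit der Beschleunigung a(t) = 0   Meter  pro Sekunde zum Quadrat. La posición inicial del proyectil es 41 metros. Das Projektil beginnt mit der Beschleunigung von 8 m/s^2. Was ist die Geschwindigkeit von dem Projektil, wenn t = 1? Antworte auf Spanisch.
Para resolver esto, necesitamos tomar 3 integrales de nuestra ecuación del snap s(t) = 0. La integral del snap, con j(0) = 0, da la sacudida: j(t) = 0. Tomando ∫j(t)dt y aplicando a(0) = 8, encontramos a(t) = 8. Tomando ∫a(t)dt y aplicando v(0) = 12, encontramos v(t) = 8·t + 12. De la ecuación de la velocidad v(t) = 8·t + 12, sustituimos t = 1 para obtener v = 20.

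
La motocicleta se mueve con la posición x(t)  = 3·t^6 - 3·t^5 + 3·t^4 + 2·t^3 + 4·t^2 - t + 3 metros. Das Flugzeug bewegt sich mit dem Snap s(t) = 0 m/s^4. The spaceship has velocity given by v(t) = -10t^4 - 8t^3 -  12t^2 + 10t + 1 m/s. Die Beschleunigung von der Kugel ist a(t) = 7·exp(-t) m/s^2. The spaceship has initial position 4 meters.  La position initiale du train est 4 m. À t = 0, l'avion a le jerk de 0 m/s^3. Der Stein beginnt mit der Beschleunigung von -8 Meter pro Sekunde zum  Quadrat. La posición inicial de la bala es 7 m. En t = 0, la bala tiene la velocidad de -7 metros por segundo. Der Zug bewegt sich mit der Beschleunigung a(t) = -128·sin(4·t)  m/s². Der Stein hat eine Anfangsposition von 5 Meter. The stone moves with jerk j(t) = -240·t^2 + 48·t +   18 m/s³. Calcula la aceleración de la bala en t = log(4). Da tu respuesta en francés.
En utilisant a(t) = 7·exp(-t) et en substituant t = log(4), nous trouvons a = 7/4.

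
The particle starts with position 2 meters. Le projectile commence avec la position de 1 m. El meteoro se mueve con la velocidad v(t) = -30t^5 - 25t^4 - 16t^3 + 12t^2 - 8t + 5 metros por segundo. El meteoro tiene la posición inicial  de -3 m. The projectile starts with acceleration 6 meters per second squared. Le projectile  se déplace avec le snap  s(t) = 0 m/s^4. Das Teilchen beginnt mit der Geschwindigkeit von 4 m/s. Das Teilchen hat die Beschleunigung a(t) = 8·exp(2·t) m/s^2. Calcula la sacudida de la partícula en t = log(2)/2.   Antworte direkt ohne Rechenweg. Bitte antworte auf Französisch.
Le jerk à t = log(2)/2 est j = 32.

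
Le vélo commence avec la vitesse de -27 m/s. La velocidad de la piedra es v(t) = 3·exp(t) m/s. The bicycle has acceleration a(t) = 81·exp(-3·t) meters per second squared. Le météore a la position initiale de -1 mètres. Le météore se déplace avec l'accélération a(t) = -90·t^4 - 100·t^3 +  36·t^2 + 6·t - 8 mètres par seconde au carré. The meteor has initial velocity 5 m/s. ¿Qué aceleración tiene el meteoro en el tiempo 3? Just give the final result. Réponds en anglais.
The answer is -9656.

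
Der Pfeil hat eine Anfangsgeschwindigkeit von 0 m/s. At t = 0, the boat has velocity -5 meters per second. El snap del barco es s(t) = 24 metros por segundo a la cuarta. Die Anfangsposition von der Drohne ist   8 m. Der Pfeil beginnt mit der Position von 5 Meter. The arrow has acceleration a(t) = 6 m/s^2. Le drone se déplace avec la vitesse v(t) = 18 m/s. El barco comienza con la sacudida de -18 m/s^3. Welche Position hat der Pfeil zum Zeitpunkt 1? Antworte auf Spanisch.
Partiendo de la aceleración a(t) = 6, tomamos 2 antiderivadas. La antiderivada de la aceleración, con v(0) = 0, da la velocidad: v(t) = 6·t. Tomando ∫v(t)dt y aplicando x(0) = 5, encontramos x(t) = 3·t^2 + 5. De la ecuación de la posición x(t) = 3·t^2 + 5, sustituimos t = 1 para obtener x = 8.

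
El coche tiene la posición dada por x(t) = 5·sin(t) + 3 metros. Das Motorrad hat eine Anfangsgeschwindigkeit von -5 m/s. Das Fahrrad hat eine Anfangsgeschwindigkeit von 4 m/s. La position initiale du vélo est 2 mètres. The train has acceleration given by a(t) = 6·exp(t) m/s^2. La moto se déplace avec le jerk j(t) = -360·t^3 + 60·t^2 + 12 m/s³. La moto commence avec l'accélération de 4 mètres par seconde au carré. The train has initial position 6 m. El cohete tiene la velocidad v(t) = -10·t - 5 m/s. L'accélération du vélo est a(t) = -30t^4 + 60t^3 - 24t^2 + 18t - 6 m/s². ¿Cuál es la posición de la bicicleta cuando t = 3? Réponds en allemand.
Ausgehend von der Beschleunigung a(t) = -30·t^4 + 60·t^3 - 24·t^2 + 18·t - 6, nehmen wir 2 Stammfunktionen. Das Integral von der Beschleunigung ist die Geschwindigkeit. Mit v(0) = 4 erhalten wir v(t) = -6·t^5 + 15·t^4 - 8·t^3 + 9·t^2 - 6·t + 4. Das Integral von der Geschwindigkeit, mit x(0) = 2, ergibt die Position: x(t) = -t^6 + 3·t^5 - 2·t^4 + 3·t^3 - 3·t^2 + 4·t + 2. Aus der Gleichung für die Position x(t) = -t^6 + 3·t^5 - 2·t^4 + 3·t^3 - 3·t^2 + 4·t + 2, setzen wir t = 3 ein und erhalten x = -94.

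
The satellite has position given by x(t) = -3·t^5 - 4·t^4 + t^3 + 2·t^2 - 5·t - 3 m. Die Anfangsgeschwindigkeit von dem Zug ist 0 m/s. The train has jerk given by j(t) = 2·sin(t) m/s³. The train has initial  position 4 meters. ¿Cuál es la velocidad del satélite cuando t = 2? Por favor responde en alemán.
Um dies zu lösen, müssen wir 1 Ableitung unserer Gleichung für die Position x(t) = -3·t^5 - 4·t^4 + t^3 + 2·t^2 - 5·t - 3 nehmen. Durch Ableiten von der Position erhalten wir die Geschwindigkeit: v(t) = -15·t^4 - 16·t^3 + 3·t^2 + 4·t - 5. Aus der Gleichung für die Geschwindigkeit v(t) = -15·t^4 - 16·t^3 + 3·t^2 + 4·t - 5, setzen wir t = 2 ein und erhalten v = -353.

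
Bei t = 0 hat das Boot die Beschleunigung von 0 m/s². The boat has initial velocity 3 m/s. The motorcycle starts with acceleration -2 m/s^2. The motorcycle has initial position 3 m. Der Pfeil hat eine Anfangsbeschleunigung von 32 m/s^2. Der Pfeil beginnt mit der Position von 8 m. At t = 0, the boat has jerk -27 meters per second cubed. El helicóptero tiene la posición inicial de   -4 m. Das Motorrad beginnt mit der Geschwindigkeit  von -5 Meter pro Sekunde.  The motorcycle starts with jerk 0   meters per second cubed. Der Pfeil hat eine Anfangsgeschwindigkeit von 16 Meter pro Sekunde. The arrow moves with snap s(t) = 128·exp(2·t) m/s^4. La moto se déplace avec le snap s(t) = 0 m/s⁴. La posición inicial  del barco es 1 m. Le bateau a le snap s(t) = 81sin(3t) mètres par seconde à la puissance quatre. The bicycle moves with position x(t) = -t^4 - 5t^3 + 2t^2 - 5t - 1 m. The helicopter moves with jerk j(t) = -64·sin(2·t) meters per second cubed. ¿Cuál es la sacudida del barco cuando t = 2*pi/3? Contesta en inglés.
We must find the antiderivative of our snap equation s(t) = 81·sin(3·t) 1 time. The antiderivative of snap is jerk. Using j(0) = -27, we get j(t) = -27·cos(3·t). Using j(t) = -27·cos(3·t) and substituting t = 2*pi/3, we find j = -27.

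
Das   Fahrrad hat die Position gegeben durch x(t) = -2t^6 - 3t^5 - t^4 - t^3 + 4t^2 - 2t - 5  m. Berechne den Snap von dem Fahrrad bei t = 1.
Ausgehend von der Position x(t) = -2·t^6 - 3·t^5 - t^4 - t^3 + 4·t^2 - 2·t - 5, nehmen wir 4 Ableitungen. Durch Ableiten von der Position erhalten wir die Geschwindigkeit: v(t) = -12·t^5 - 15·t^4 - 4·t^3 - 3·t^2 + 8·t - 2. Die Ableitung von der Geschwindigkeit ergibt die Beschleunigung: a(t) = -60·t^4 - 60·t^3 - 12·t^2 - 6·t + 8. Die Ableitung von der Beschleunigung ergibt den Ruck: j(t) = -240·t^3 - 180·t^2 - 24·t - 6. Die Ableitung von dem Ruck ergibt den Snap: s(t) = -720·t^2 - 360·t - 24. Wir haben den Snap s(t) = -720·t^2 - 360·t - 24. Durch Einsetzen von t = 1: s(1) = -1104.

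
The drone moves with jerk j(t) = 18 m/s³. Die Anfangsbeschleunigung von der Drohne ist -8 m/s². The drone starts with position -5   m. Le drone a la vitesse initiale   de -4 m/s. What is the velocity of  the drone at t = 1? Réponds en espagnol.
Para resolver esto, necesitamos tomar 2 antiderivadas de nuestra ecuación de la sacudida j(t) = 18. Integrando la sacudida y usando la condición inicial a(0) = -8, obtenemos a(t) = 18·t - 8. La antiderivada de la aceleración, con v(0) = -4, da la velocidad: v(t) = 9·t^2 - 8·t - 4. De la ecuación de la velocidad v(t) = 9·t^2 - 8·t - 4, sustituimos t = 1 para obtener v = -3.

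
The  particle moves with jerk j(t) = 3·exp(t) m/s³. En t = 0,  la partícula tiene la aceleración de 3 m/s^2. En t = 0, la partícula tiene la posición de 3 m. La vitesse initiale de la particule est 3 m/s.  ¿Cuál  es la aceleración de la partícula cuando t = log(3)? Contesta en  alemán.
Ausgehend von dem Ruck j(t) = 3·exp(t), nehmen wir 1 Integral. Das Integral von dem Ruck, mit a(0) = 3, ergibt die Beschleunigung: a(t) = 3·exp(t). Wir haben die Beschleunigung a(t) = 3·exp(t). Durch Einsetzen von t = log(3): a(log(3)) = 9.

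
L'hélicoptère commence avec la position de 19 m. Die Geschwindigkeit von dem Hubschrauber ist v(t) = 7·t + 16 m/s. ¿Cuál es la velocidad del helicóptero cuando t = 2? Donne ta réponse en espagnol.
De la ecuación de la velocidad v(t) = 7·t + 16, sustituimos t = 2 para obtener v = 30.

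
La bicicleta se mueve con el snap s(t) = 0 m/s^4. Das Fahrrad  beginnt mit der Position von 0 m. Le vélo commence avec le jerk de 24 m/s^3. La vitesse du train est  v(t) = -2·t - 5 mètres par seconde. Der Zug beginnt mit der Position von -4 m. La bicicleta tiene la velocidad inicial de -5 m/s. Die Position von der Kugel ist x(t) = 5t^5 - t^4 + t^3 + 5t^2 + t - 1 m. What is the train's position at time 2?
To find the answer, we compute 1 antiderivative of v(t) = -2·t - 5. Taking ∫v(t)dt and applying x(0) = -4, we find x(t) = -t^2 - 5·t - 4. Using x(t) = -t^2 - 5·t - 4 and substituting t = 2, we find x = -18.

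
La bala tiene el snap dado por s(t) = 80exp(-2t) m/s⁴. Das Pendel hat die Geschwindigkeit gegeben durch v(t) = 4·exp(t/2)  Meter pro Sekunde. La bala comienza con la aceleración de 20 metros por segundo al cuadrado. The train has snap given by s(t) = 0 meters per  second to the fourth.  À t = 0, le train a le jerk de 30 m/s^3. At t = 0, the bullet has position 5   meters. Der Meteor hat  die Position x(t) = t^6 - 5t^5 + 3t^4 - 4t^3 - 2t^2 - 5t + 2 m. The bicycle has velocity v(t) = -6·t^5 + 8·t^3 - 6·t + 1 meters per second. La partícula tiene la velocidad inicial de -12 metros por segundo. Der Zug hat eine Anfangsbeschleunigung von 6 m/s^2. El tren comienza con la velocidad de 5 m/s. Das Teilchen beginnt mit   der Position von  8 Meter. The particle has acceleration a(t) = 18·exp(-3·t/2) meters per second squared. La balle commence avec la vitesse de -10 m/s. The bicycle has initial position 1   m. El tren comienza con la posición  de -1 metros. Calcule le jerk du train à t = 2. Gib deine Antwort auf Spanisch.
Partiendo del snap s(t) = 0, tomamos 1 integral. Integrando el snap y usando la condición inicial j(0) = 30, obtenemos j(t) = 30. Usando j(t) = 30 y sustituyendo t = 2, encontramos j = 30.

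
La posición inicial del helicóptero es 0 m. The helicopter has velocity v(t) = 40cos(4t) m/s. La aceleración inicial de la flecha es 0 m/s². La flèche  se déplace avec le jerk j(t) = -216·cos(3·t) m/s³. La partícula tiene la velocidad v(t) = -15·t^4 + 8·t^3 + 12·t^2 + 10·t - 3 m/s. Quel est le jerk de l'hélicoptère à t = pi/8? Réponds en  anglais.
To solve this, we need to take 2 derivatives of our velocity equation v(t) = 40·cos(4·t). The derivative of velocity gives acceleration: a(t) = -160·sin(4·t). Taking d/dt of a(t), we find j(t) = -640·cos(4·t). Using j(t) = -640·cos(4·t) and substituting t = pi/8, we find j = 0.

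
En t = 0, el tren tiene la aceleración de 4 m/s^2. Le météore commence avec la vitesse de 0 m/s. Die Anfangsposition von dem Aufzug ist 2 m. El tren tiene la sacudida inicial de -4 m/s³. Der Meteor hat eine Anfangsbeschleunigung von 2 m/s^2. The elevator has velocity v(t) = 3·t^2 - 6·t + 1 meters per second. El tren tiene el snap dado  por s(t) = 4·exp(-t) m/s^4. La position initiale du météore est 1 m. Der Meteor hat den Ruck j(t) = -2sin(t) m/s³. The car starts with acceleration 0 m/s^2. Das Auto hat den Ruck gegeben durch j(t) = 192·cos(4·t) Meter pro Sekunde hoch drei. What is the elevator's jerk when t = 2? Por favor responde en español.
Debemos derivar nuestra ecuación de la velocidad v(t) = 3·t^2 - 6·t + 1 2 veces. Derivando la velocidad, obtenemos la aceleración: a(t) = 6·t - 6. Tomando d/dt de a(t), encontramos j(t) = 6. De la ecuación de la sacudida j(t) = 6, sustituimos t = 2 para obtener j = 6.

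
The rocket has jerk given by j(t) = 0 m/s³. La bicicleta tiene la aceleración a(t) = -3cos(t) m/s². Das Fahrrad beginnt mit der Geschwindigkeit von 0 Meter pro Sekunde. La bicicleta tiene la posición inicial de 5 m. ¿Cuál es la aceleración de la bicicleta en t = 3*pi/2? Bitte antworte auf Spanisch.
Usando a(t) = -3·cos(t) y sustituyendo t = 3*pi/2, encontramos a = 0.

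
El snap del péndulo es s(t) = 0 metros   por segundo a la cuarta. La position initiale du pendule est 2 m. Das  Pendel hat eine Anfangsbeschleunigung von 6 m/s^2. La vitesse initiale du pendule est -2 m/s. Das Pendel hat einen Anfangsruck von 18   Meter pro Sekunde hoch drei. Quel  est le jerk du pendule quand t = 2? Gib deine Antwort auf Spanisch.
Para resolver esto, necesitamos tomar 1 integral de nuestra ecuación del snap s(t) = 0. Integrando el snap y usando la condición inicial j(0) = 18, obtenemos j(t) = 18. Tenemos la sacudida j(t) = 18. Sustituyendo t = 2: j(2) = 18.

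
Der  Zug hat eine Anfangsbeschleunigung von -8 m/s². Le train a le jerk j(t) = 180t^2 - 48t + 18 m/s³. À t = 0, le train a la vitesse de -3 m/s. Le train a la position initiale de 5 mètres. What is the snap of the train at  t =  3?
We must differentiate our jerk equation j(t) = 180·t^2 - 48·t + 18 1 time. Taking d/dt of j(t), we find s(t) = 360·t - 48. Using s(t) = 360·t - 48 and substituting t = 3, we find s = 1032.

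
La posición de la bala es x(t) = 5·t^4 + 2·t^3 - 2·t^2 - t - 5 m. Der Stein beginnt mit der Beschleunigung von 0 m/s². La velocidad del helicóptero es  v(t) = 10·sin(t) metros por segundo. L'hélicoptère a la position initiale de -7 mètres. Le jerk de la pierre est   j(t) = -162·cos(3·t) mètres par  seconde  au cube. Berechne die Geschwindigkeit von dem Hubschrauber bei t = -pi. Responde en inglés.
We have velocity v(t) = 10·sin(t). Substituting t = -pi: v(-pi) = 0.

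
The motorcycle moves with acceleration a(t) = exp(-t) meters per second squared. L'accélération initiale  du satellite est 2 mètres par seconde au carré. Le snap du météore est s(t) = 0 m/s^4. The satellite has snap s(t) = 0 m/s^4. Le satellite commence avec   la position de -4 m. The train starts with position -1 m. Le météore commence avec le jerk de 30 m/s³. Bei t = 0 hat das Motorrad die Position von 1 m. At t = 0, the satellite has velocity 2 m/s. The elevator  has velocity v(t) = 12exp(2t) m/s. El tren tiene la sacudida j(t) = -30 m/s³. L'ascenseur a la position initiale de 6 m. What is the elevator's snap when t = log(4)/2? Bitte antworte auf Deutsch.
Wir müssen unsere Gleichung für die Geschwindigkeit v(t) = 12·exp(2·t) 3-mal ableiten. Mit d/dt von v(t) finden wir a(t) = 24·exp(2·t). Die Ableitung von der Beschleunigung ergibt den Ruck: j(t) = 48·exp(2·t). Durch Ableiten von dem Ruck erhalten wir den Snap: s(t) = 96·exp(2·t). Mit s(t) = 96·exp(2·t) und Einsetzen von t = log(4)/2, finden wir s = 384.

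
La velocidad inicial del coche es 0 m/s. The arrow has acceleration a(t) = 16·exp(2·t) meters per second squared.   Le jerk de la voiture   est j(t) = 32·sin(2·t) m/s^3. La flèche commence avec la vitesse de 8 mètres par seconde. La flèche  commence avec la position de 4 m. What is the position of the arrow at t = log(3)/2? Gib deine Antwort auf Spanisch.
Partiendo de la aceleración a(t) = 16·exp(2·t), tomamos 2 antiderivadas. La integral de la aceleración es la velocidad. Usando v(0) = 8, obtenemos v(t) = 8·exp(2·t). La integral de la velocidad, con x(0) = 4, da la posición: x(t) = 4·exp(2·t). Tenemos la posición x(t) = 4·exp(2·t). Sustituyendo t = log(3)/2: x(log(3)/2) = 12.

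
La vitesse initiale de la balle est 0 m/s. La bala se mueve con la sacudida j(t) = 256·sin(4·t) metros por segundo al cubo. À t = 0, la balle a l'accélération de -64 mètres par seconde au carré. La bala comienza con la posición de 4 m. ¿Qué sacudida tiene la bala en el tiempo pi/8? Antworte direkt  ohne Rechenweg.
En t = pi/8, j = 256.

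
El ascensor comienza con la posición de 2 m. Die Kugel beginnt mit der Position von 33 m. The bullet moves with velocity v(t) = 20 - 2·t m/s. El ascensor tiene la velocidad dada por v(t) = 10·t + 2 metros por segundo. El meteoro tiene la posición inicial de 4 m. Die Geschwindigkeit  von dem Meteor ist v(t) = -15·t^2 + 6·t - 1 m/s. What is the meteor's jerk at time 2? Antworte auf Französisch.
Nous devons dériver notre équation de la vitesse v(t) = -15·t^2 + 6·t - 1 2 fois. En dérivant la vitesse, nous obtenons l'accélération: a(t) = 6 - 30·t. En prenant d/dt de a(t), nous trouvons j(t) = -30. En utilisant j(t) = -30 et en substituant t = 2, nous trouvons j = -30.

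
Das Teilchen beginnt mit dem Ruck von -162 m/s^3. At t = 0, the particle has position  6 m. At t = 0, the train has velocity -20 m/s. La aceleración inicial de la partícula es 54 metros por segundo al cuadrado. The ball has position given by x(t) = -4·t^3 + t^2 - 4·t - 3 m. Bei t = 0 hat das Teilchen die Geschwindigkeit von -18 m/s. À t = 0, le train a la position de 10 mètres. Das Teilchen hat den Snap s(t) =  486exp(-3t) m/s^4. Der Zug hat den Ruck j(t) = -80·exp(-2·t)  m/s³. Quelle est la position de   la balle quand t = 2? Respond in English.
We have position x(t) = -4·t^3 + t^2 - 4·t - 3. Substituting t = 2: x(2) = -39.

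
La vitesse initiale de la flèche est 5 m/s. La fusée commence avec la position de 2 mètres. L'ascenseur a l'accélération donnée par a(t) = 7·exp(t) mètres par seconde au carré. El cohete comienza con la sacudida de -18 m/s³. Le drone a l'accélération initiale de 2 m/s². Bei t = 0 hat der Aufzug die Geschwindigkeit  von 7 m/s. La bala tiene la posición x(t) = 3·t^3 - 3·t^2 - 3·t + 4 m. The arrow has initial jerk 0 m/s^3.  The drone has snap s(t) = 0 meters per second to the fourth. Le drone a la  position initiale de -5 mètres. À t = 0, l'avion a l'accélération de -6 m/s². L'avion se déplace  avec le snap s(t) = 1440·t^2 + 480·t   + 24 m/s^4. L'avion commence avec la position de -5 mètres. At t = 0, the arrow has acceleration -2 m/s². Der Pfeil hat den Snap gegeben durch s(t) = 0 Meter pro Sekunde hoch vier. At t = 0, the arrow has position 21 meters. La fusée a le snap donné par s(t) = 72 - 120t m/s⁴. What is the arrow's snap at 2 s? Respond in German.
Mit s(t) = 0 und Einsetzen von t = 2, finden wir s = 0.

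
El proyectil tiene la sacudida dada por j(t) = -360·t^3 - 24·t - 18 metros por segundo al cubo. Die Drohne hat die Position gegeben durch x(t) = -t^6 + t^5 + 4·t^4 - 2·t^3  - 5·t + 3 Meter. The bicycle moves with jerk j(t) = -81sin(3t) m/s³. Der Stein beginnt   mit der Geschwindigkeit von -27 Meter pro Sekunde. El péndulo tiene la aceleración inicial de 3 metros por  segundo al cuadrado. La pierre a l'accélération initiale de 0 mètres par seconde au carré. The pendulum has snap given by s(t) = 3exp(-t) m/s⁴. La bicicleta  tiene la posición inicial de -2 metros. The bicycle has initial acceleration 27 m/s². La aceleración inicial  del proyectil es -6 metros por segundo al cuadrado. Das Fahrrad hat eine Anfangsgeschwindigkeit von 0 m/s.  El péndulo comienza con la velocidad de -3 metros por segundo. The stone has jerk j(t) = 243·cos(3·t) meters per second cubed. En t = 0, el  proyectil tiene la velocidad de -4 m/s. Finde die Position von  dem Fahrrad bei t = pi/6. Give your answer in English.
We need to integrate our jerk equation j(t) = -81·sin(3·t) 3 times. Finding the integral of j(t) and using a(0) = 27: a(t) = 27·cos(3·t). Taking ∫a(t)dt and applying v(0) = 0, we find v(t) = 9·sin(3·t). Integrating velocity and using the initial condition x(0) = -2, we get x(t) = 1 - 3·cos(3·t). We have position x(t) = 1 - 3·cos(3·t). Substituting t = pi/6: x(pi/6) = 1.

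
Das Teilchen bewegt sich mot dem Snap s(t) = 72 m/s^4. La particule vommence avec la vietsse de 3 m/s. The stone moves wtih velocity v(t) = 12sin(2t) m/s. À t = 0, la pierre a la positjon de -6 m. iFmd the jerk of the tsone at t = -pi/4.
Starting from velocity v(t) = 12·sin(2·t), we take 2 derivatives. The derivative of velocity gives acceleration: a(t) = 24·cos(2·t). Taking d/dt of a(t), we find j(t) = -48·sin(2·t). From the given jerk equation j(t) = -48·sin(2·t), we substitute t = -pi/4 to get j = 48.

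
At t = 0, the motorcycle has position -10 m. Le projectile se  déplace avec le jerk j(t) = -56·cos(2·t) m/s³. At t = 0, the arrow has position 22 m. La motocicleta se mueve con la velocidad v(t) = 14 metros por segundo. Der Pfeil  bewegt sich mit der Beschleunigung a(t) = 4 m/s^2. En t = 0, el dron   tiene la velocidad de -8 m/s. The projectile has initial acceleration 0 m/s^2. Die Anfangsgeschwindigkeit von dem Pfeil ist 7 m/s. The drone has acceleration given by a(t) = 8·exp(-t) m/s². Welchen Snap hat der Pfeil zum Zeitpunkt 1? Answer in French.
En partant de l'accélération a(t) = 4, nous prenons 2 dérivées. En dérivant l'accélération, nous obtenons le jerk: j(t) = 0. La dérivée du jerk donne le snap: s(t) = 0. Nous avons le snap s(t) = 0. En substituant t = 1: s(1) = 0.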